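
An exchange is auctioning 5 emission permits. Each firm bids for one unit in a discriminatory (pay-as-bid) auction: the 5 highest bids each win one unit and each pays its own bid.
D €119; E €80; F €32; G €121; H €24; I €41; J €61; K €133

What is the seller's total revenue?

Total revenue: €514

Sorting: 133 (K), 121 (G), 119 (D), 80 (E), 61 (J), 41 (I), 32 (F), …
Winners (5 units): K, G, D, E, J.
Total revenue = 133 + 121 + 119 + 80 + 61 = €514.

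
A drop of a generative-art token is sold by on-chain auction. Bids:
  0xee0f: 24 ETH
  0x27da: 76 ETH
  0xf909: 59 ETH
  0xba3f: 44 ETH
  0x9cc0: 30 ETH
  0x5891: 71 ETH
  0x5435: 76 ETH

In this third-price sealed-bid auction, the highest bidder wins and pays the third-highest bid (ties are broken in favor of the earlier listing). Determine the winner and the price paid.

Third-price sealed-bid auction: the highest bidder wins and pays the third-highest bid.
Sorting bids: 76 (0x27da) > 76 (0x5435) > 71 (0x5891) > 59 (0xf909) > 44 (0xba3f) > 30 (0x9cc0) > …
0x27da and 0x5435 tie at 76 ETH; tie-break gives it to 0x27da.
0x27da wins; payment is bid #3 in the ranking = 71 ETH.

0x27da pays 71 ETH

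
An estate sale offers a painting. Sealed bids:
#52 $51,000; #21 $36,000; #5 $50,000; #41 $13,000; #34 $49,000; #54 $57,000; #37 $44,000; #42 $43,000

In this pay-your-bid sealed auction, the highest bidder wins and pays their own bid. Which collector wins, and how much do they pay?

#54 pays $57,000

Bids ranked: 57,000 (#54) > 51,000 (#52) > 50,000 (#5) > 49,000 (#34) > 44,000 (#37) > 43,000 (#42) > …
#54 has the highest bid and pays exactly that: $57,000.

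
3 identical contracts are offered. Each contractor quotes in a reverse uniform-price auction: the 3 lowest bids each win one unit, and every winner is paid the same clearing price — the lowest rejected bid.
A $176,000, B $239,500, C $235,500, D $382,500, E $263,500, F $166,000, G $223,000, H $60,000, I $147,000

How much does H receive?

Ordering the bids: 60,000 (H), 147,000 (I), 166,000 (F), 176,000 (A), 223,000 (G), …
Lowest 3: H, I, F.
First losing bid is A's $176,000, which sets the uniform price.
H wins → is paid $176,000.

H is paid $176,000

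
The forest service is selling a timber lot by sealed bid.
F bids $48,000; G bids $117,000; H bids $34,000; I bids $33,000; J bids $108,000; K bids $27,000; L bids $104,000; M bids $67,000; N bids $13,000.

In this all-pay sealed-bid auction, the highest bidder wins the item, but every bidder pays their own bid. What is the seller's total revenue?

Sorting bids: 117,000 (G) > 108,000 (J) > 104,000 (L) > 67,000 (M) > 48,000 (F) > 34,000 (H) > …
G wins with the top bid; all bids are sunk regardless.
Every bidder forfeits their bid regardless of winning.
Revenue = 48,000 + 117,000 + 34,000 + 33,000 + 108,000 + 27,000 + 104,000 + 67,000 + 13,000 = $551,000.

Total revenue: $551,000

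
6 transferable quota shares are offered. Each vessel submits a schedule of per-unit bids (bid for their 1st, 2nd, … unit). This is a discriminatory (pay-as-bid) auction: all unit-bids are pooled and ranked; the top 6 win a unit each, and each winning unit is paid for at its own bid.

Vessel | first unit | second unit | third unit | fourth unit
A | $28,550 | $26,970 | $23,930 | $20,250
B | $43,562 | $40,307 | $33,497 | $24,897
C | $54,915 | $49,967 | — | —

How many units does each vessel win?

Merging the schedules and taking the best 6: 54,915 (C-1), 49,967 (C-2), 43,562 (B-1), 40,307 (B-2), 33,497 (B-3), 28,550 (A-1)
Next rejected bid: $26,970 (not a price — pay-as-bid).
Allocation: A 1, B 3, C 2.

A 1, B 3, C 2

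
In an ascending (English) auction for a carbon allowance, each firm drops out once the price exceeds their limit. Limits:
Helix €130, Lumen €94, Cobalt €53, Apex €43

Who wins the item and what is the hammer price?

Helix wins at €94

Limits in order: 130 (Helix) > 94 (Lumen) > 53 (Cobalt) > 43 (Apex)
Bidding ends when Lumen exits at €94; Helix takes it.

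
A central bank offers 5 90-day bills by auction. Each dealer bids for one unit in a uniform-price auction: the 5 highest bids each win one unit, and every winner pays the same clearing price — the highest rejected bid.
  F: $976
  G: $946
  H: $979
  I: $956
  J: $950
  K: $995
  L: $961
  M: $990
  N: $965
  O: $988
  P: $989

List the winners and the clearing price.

Bids ranked high→low: 995 (K), 990 (M), 989 (P), 988 (O), 979 (H), 976 (F), 965 (N), …
Winners (5 units): K, M, P, O, H.
First losing bid is F's $976, which sets the uniform price.

K, M, P, O, H; each pays $976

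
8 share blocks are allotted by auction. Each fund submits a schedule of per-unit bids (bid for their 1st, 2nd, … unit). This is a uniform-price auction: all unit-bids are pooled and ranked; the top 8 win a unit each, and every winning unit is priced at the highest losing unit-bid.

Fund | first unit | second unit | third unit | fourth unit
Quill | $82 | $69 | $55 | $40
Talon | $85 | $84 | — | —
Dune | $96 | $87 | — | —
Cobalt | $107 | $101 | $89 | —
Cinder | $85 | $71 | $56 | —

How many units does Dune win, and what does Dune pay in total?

Merging the schedules and taking the best 8: 107 (Cobalt-1), 101 (Cobalt-2), 96 (Dune-1), 89 (Cobalt-3), 87 (Dune-2), 85 (Talon-1), 85 (Cinder-1), 84 (Talon-2)
Highest rejected unit-bid = $82.
Dune wins 2 unit(s) at $82 each.

Dune: 2 units, pays $164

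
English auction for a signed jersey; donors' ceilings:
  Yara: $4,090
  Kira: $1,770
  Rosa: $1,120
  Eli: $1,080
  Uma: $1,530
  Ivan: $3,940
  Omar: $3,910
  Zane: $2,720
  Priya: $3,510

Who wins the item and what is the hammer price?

Yara wins at $3,940

Sorting limits: 4,090 (Yara) > 3,940 (Ivan) > 3,910 (Omar) > 3,510 (Priya) > 2,720 (Zane) > 1,770 (Kira) > …
Bidding ends when Ivan exits at $3,940; Yara takes it.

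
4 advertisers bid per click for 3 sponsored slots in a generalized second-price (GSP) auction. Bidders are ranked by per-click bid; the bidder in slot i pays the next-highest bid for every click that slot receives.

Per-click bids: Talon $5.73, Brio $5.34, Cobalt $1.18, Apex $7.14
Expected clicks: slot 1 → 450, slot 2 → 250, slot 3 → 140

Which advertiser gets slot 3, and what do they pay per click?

Brio; $1.18 per click

Per-click bids in order: $7.14 (Apex) > $5.73 (Talon) > $5.34 (Brio) > $1.18 (Cobalt)
Slot 3 goes to the third-ranked bidder, Brio, who pays the next bid down: $1.18/click.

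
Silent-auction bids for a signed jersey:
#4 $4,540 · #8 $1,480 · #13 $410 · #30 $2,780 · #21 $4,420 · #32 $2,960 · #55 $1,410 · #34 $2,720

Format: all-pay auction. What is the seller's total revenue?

Total revenue: $20,720

Bids in order: 4,540 (#4) > 4,420 (#21) > 2,960 (#32) > 2,780 (#30) > 2,720 (#34) > 1,480 (#8) > …
#4 wins with the top bid; all bids are sunk regardless.
Every bidder forfeits their bid regardless of winning.
Revenue = 4,540 + 1,480 + 410 + 2,780 + 4,420 + 2,960 + 1,410 + 2,720 = $20,720.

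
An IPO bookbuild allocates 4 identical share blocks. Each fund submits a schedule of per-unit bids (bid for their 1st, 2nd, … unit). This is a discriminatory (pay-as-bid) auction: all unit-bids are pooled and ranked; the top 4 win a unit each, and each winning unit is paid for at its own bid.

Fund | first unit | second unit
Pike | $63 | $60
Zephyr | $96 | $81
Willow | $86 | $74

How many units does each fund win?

Willow 2, Zephyr 2

Pooled unit-bids ranked (top 4): 96 (Zephyr-1), 86 (Willow-1), 81 (Zephyr-2), 74 (Willow-2)
Next rejected bid: $63 (not a price — pay-as-bid).
Allocation: Willow 2, Zephyr 2.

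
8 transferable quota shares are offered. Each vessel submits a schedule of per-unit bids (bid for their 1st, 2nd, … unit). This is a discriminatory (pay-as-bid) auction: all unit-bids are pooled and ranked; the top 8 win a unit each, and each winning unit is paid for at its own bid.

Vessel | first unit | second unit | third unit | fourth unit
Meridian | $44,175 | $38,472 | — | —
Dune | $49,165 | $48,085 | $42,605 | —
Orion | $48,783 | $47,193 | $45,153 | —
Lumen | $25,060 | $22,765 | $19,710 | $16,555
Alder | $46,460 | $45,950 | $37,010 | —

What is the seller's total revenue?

Merging the schedules and taking the best 8: 49,165 (Dune-1), 48,783 (Orion-1), 48,085 (Dune-2), 47,193 (Orion-2), 46,460 (Alder-1), 45,950 (Alder-2), 45,153 (Orion-3), 44,175 (Meridian-1)
Next rejected bid: $42,605 (not a price — pay-as-bid).
Each winning unit pays its own bid.
Revenue = 49,165 + 48,783 + 48,085 + 47,193 + 46,460 + 45,950 + 45,153 + 44,175 = $374,964.

Total revenue: $374,964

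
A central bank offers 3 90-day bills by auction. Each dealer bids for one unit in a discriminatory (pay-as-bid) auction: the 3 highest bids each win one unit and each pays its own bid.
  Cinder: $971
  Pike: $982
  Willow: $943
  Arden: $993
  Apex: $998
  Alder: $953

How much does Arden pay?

Ordering the bids: 998 (Apex), 993 (Arden), 982 (Pike), 971 (Cinder), 953 (Alder), …
Winners (3 units): Apex, Arden, Pike.
Arden wins → own bid $993.

Arden pays $993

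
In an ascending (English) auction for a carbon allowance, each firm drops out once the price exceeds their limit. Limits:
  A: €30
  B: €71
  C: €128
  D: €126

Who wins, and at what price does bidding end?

Rule: the price rises until one bidder remains; the winner pays the price at which the last rival dropped out.
Limits in order: 128 (C) > 126 (D) > 71 (B) > 30 (A)
D is the last rival to drop out, at €126; C remains and wins at that price.

C wins at €126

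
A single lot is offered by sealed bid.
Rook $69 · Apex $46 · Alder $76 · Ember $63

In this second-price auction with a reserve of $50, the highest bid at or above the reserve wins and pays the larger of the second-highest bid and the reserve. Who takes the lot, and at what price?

Alder pays $69

Bids in order: 76 (Alder) > 69 (Rook) > 63 (Ember) > 46 (Apex)
Alder has the top bid at or above the reserve ($76).
Second-highest bid $69 exceeds the reserve $50 → payment $69.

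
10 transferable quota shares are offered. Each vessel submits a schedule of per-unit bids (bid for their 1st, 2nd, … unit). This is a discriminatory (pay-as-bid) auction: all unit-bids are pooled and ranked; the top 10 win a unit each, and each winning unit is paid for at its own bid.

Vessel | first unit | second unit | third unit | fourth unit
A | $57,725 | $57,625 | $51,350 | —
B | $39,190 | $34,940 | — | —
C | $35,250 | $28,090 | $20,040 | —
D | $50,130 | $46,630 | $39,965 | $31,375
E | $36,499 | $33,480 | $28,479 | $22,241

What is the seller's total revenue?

Pooled unit-bids ranked (top 10): 57,725 (A-1), 57,625 (A-2), 51,350 (A-3), 50,130 (D-1), 46,630 (D-2), 39,965 (D-3), 39,190 (B-1), 36,499 (E-1), 35,250 (C-1), 34,940 (B-2)
Next rejected bid: $33,480 (not a price — pay-as-bid).
Each winning unit pays its own bid.
Revenue = 57,725 + 57,625 + 51,350 + 50,130 + 46,630 + 39,965 + 39,190 + 36,499 + 35,250 + 34,940 = $449,304.

Total revenue: $449,304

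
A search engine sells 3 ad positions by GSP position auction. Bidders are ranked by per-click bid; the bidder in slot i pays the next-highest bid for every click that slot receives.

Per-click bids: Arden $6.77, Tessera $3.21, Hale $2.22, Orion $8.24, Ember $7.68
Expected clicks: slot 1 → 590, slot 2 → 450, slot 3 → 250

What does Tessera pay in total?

Tessera pays $0.00

Sorting advertisers: $8.24 (Orion) > $7.68 (Ember) > $6.77 (Arden) > $3.21 (Tessera) > …
Tessera ranks below slot 3 → no slot, pays nothing.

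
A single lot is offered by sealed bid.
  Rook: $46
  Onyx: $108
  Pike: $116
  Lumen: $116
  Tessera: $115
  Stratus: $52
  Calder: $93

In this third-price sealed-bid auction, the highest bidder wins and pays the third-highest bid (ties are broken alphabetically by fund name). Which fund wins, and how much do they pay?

Bids ranked: 116 (Lumen) > 116 (Pike) > 115 (Tessera) > 108 (Onyx) > 93 (Calder) > 52 (Stratus) > …
Lumen and Pike tie at $116; tie-break gives it to Lumen.
Lumen wins; payment is bid #3 in the ranking = $115.

Lumen pays $115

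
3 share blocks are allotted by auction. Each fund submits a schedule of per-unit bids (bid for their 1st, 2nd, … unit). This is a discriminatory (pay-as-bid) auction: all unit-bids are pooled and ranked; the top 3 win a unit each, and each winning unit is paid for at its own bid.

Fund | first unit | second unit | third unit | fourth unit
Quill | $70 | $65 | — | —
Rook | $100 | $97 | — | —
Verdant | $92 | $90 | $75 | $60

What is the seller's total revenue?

Total revenue: $289

Merging the schedules and taking the best 3: 100 (Rook-1), 97 (Rook-2), 92 (Verdant-1)
Next rejected bid: $90 (not a price — pay-as-bid).
Each winning unit pays its own bid.
Revenue = 100 + 97 + 92 = $289.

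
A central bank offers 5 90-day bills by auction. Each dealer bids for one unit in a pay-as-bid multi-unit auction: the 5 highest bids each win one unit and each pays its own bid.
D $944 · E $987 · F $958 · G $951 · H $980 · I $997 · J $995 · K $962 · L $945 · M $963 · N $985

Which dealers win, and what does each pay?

Ordering the bids: 997 (I), 995 (J), 987 (E), 985 (N), 980 (H), 963 (M), 962 (K), …
The 5 highest are I, J, E, N, H.
Each winner pays its own bid: I $997, J $995, E $987, N $985, H $980.

I $997, J $995, E $987, N $985, H $980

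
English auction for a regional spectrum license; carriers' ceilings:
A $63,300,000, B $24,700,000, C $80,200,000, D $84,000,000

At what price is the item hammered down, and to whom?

D wins at $80,200,000

Limits ranked: 84,000,000 (D) > 80,200,000 (C) > 63,300,000 (A) > 24,700,000 (B)
Once the price passes $80,200,000, only D is left; the hammer falls at C's limit of $80,200,000.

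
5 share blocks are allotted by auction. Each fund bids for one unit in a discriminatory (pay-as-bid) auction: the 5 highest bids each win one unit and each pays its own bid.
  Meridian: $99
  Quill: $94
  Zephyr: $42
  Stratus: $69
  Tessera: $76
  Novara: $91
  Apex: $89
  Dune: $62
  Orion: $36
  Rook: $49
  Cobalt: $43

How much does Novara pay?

Sorting: 99 (Meridian), 94 (Quill), 91 (Novara), 89 (Apex), 76 (Tessera), 69 (Stratus), 62 (Dune), …
Top 5: Meridian, Quill, Novara, Apex, Tessera.
Novara wins → own bid $91.

Novara pays $91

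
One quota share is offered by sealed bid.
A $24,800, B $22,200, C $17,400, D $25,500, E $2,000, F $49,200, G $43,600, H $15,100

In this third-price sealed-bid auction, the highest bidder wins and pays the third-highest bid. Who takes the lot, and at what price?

F pays $25,500

Bids in order: 49,200 (F) > 43,600 (G) > 25,500 (D) > 24,800 (A) > 22,200 (B) > 17,400 (C) > …
F is highest; pays the third-highest bid, $25,500.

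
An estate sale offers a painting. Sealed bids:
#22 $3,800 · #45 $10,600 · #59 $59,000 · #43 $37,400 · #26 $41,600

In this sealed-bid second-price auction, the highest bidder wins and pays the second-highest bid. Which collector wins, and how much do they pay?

#59 pays $41,600

Rule: the highest bidder wins and pays the second-highest bid.
Sorting bids: 59,000 (#59) > 41,600 (#26) > 37,400 (#43) > 10,600 (#45) > 3,800 (#22)
#59 wins with the highest bid; price is set by the runner-up at $41,600.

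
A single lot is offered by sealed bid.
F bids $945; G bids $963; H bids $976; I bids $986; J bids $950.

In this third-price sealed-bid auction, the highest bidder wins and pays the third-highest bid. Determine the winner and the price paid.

Third-price sealed-bid auction: the highest bidder wins and pays the third-highest bid.
Bids in order: 986 (I) > 976 (H) > 963 (G) > 950 (J) > 945 (F)
I wins; payment is bid #3 in the ranking = $963.

I pays $963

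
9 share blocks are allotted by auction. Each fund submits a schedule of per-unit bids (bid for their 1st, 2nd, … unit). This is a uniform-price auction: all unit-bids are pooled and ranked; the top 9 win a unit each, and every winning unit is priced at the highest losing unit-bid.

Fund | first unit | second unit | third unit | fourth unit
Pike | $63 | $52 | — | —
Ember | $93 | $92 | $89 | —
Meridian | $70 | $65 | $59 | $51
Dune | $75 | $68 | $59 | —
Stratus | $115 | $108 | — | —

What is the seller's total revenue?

Total revenue: $567

Merging the schedules and taking the best 9: 115 (Stratus-1), 108 (Stratus-2), 93 (Ember-1), 92 (Ember-2), 89 (Ember-3), 75 (Dune-1), 70 (Meridian-1), 68 (Dune-2), 65 (Meridian-2)
Highest rejected unit-bid = $63.
Allocation: Dune 2, Ember 3, Meridian 2, Stratus 2. Every unit priced at $63.
Revenue = 9 × 63 = $567.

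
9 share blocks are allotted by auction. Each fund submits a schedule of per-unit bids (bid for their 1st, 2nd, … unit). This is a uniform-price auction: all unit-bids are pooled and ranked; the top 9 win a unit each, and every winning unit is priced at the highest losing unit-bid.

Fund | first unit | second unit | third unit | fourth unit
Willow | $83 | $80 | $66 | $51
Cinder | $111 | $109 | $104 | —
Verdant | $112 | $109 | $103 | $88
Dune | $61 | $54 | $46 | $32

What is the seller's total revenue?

Total revenue: $594

Merging the schedules and taking the best 9: 112 (Verdant-1), 111 (Cinder-1), 109 (Cinder-2), 109 (Verdant-2), 104 (Cinder-3), 103 (Verdant-3), 88 (Verdant-4), 83 (Willow-1), 80 (Willow-2)
Highest rejected unit-bid = $66.
Allocation: Cinder 3, Verdant 4, Willow 2. Every unit priced at $66.
Revenue = 9 × 66 = $594.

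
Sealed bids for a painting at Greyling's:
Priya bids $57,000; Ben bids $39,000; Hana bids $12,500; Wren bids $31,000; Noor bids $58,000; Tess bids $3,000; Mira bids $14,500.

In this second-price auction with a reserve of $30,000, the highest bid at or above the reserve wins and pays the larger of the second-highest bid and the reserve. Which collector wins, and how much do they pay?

Noor pays $57,000

Sorting bids: 58,000 (Noor) > 57,000 (Priya) > 39,000 (Ben) > 31,000 (Wren) > 14,500 (Mira) > 12,500 (Hana) > …
Highest eligible bid: Noor at $58,000.
Second-highest bid $57,000 exceeds the reserve $30,000 → payment $57,000.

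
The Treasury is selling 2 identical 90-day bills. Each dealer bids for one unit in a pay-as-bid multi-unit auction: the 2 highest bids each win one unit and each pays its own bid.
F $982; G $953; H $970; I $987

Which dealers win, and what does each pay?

I $987, F $982

Sorting: 987 (I), 982 (F), 970 (H), 953 (G)
Winners (2 units): I, F.
Each winner pays its own bid: I $987, F $982.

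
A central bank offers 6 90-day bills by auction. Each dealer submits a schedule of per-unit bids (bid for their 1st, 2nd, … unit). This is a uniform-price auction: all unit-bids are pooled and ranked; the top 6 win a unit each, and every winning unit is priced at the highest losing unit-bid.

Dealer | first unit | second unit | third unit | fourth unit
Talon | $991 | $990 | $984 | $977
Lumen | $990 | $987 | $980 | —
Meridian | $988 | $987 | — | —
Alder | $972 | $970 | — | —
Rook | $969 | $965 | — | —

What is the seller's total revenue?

Total revenue: $5,904

Pooled unit-bids ranked (top 6): 991 (Talon-1), 990 (Talon-2), 990 (Lumen-1), 988 (Meridian-1), 987 (Lumen-2), 987 (Meridian-2)
The (k+1)-th unit-bid is $984.
Allocation: Lumen 2, Meridian 2, Talon 2. Every unit priced at $984.
Revenue = 6 × 984 = $5,904.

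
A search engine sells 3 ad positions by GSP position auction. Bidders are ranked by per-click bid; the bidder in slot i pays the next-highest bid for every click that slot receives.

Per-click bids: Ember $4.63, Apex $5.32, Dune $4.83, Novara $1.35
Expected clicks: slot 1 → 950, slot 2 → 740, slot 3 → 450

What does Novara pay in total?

Ranked by bid: $5.32 (Apex) > $4.83 (Dune) > $4.63 (Ember) > $1.35 (Novara)
Novara ranks below slot 3 → no slot, pays nothing.

Novara pays $0.00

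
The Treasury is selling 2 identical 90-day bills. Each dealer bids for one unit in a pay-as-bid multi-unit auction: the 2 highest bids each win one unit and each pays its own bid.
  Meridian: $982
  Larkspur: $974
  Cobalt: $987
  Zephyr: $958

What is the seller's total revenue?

Total revenue: $1,969

Bids ranked high→low: 987 (Cobalt), 982 (Meridian), 974 (Larkspur), 958 (Zephyr)
Top 2: Cobalt, Meridian.
Total revenue = 987 + 982 = $1,969.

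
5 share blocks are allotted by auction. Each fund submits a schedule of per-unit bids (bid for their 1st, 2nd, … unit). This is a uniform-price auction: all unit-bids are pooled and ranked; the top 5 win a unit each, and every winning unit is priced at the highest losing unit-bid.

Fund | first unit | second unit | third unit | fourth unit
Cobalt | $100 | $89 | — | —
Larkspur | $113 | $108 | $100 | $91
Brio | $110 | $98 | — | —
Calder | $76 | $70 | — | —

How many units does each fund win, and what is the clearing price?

Merging the schedules and taking the best 5: 113 (Larkspur-1), 110 (Brio-1), 108 (Larkspur-2), 100 (Cobalt-1), 100 (Larkspur-3)
First bid not allocated: $98.
Allocation: Brio 1, Cobalt 1, Larkspur 3.

Brio 1, Cobalt 1, Larkspur 3; clearing price $98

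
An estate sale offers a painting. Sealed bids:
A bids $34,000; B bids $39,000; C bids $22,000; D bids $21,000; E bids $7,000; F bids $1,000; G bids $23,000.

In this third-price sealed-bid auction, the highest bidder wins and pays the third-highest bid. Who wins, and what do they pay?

Rule: the highest bidder wins and pays the third-highest bid.
Bids ranked: 39,000 (B) > 34,000 (A) > 23,000 (G) > 22,000 (C) > 21,000 (D) > 7,000 (E) > …
B wins; payment is bid #3 in the ranking = $23,000.

B pays $23,000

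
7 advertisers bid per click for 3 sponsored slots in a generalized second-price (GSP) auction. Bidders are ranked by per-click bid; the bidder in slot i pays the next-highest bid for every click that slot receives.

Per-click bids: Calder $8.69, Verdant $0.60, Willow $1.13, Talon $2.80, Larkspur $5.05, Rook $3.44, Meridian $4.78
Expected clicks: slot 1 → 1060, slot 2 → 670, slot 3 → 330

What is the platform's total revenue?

Ranked by bid: $8.69 (Calder) > $5.05 (Larkspur) > $4.78 (Meridian) > $3.44 (Rook) > …
Slot 1: Calder pays $5.05 × 1060 = $5353.00
Slot 2: Larkspur pays $4.78 × 670 = $3202.60
Slot 3: Meridian pays $3.44 × 330 = $1135.20
Total = $9690.80

Total revenue: $9690.80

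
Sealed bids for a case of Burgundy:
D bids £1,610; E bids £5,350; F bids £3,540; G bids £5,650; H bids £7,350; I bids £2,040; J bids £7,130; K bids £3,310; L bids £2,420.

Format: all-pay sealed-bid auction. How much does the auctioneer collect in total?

Bids ranked: 7,350 (H) > 7,130 (J) > 5,650 (G) > 5,350 (E) > 3,540 (F) > 3,310 (K) > …
Every bidder forfeits their bid regardless of winning.
Revenue = 1,610 + 5,350 + 3,540 + 5,650 + 7,350 + 2,040 + 7,130 + 3,310 + 2,420 = £38,400.

Total revenue: £38,400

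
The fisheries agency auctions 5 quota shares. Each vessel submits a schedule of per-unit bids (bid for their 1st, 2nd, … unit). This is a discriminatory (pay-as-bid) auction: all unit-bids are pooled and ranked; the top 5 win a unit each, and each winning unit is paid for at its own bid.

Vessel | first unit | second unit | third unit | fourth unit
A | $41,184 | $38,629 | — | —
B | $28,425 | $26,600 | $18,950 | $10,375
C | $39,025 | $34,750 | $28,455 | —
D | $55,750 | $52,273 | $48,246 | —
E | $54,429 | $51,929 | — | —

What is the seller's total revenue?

Merging the schedules and taking the best 5: 55,750 (D-1), 54,429 (E-1), 52,273 (D-2), 51,929 (E-2), 48,246 (D-3)
Next rejected bid: $41,184 (not a price — pay-as-bid).
Each winning unit pays its own bid.
Revenue = 55,750 + 54,429 + 52,273 + 51,929 + 48,246 = $262,627.

Total revenue: $262,627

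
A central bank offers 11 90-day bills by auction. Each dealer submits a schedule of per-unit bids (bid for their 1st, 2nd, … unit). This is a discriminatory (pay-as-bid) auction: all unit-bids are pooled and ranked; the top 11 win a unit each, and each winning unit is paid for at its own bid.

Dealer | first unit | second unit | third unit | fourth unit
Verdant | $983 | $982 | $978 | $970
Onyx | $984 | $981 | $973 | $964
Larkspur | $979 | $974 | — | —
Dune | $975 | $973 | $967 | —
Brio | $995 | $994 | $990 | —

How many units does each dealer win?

All unit-bids, highest first — top 11: 995 (Brio-1), 994 (Brio-2), 990 (Brio-3), 984 (Onyx-1), 983 (Verdant-1), 982 (Verdant-2), 981 (Onyx-2), 979 (Larkspur-1), 978 (Verdant-3), 975 (Dune-1), 974 (Larkspur-2)
Next rejected bid: $973 (not a price — pay-as-bid).
Allocation: Brio 3, Dune 1, Larkspur 2, Onyx 2, Verdant 3.

Brio 3, Dune 1, Larkspur 2, Onyx 2, Verdant 3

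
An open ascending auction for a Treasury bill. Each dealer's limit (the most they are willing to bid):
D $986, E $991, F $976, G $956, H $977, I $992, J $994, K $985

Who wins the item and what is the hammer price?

J wins at $992

Limits ranked: 994 (J) > 992 (I) > 991 (E) > 986 (D) > 985 (K) > 977 (H) > …
I is the last rival to drop out, at $992; J remains and wins at that price.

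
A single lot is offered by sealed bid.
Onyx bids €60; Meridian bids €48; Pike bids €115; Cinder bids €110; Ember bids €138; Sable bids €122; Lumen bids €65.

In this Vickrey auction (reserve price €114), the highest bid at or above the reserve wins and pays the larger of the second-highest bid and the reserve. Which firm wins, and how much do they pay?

Vickrey auction (reserve price €114): the highest bid at or above the reserve wins and pays the larger of the second-highest bid and the reserve.
Bids ranked: 138 (Ember) > 122 (Sable) > 115 (Pike) > 110 (Cinder) > 65 (Lumen) > 60 (Onyx) > …
Highest eligible bid: Ember at €138.
Second-highest bid €122 exceeds the reserve €114 → payment €122.

Ember pays €122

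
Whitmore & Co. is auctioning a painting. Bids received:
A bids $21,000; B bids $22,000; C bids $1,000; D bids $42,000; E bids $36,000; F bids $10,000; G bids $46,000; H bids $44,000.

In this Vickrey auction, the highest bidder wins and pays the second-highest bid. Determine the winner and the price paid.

G pays $44,000

Bids ranked: 46,000 (G) > 44,000 (H) > 42,000 (D) > 36,000 (E) > 22,000 (B) > 21,000 (A) > …
G wins with the highest bid; price is set by the runner-up at $44,000.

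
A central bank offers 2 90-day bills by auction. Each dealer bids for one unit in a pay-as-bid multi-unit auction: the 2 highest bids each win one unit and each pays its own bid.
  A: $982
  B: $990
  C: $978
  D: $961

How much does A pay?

A pays $982

Sorting: 990 (B), 982 (A), 978 (C), 961 (D)
Top 2: B, A.
A wins → own bid $982.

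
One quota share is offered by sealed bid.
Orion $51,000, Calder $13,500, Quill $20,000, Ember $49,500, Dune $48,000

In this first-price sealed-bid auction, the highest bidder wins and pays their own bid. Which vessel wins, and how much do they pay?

Orion pays $51,000

Sorting bids: 51,000 (Orion) > 49,500 (Ember) > 48,000 (Dune) > 20,000 (Quill) > 13,500 (Calder)
Orion is highest → pays own bid, $51,000.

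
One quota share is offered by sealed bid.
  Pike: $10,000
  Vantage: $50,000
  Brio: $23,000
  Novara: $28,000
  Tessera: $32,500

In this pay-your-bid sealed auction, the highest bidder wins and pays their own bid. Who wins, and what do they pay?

Bids ranked: 50,000 (Vantage) > 32,500 (Tessera) > 28,000 (Novara) > 23,000 (Brio) > 10,000 (Pike)
Vantage is highest → pays own bid, $50,000.

Vantage pays $50,000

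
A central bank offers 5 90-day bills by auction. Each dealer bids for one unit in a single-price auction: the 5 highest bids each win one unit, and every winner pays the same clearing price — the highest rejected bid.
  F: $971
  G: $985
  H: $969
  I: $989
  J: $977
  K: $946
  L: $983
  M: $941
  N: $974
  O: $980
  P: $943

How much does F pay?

F pays $0

Bids ranked high→low: 989 (I), 985 (G), 983 (L), 980 (O), 977 (J), 974 (N), 971 (F), …
Top 5: I, G, L, O, J.
Clearing price = highest rejected bid = $974.
F does not win → pays $0.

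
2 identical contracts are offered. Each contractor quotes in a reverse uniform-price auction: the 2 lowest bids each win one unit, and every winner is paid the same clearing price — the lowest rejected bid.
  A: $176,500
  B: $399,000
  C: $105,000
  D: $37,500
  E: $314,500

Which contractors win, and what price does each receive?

D, C; each is paid $176,500

Bids ranked low→high: 37,500 (D), 105,000 (C), 176,500 (A), 314,500 (E), …
Winners (2 units): D, C.
Clearing price = lowest rejected bid = $176,500.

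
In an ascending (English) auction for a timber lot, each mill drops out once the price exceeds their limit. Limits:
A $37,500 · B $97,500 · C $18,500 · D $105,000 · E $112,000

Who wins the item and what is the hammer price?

E wins at $105,000

Rule: the price rises until one bidder remains; the winner pays the price at which the last rival dropped out.
Limits in order: 112,000 (E) > 105,000 (D) > 97,500 (B) > 37,500 (A) > 18,500 (C)
Bidding ends when D exits at $105,000; E takes it.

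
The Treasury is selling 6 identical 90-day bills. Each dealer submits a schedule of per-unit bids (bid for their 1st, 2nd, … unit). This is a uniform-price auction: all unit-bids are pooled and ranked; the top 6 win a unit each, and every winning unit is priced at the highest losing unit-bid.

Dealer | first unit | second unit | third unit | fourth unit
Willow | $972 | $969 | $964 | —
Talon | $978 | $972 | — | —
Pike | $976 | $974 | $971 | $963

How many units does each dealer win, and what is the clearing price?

Pike 3, Talon 2, Willow 1; clearing price $969

Pooled unit-bids ranked (top 6): 978 (Talon-1), 976 (Pike-1), 974 (Pike-2), 972 (Willow-1), 972 (Talon-2), 971 (Pike-3)
The (k+1)-th unit-bid is $969.
Allocation: Pike 3, Talon 2, Willow 1.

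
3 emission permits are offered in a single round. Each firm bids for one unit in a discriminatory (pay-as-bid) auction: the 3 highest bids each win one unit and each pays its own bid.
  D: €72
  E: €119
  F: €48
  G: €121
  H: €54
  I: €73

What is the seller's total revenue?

Ordering the bids: 121 (G), 119 (E), 73 (I), 72 (D), 54 (H), …
Top 3: G, E, I.
Total revenue = 121 + 119 + 73 = €313.

Total revenue: €313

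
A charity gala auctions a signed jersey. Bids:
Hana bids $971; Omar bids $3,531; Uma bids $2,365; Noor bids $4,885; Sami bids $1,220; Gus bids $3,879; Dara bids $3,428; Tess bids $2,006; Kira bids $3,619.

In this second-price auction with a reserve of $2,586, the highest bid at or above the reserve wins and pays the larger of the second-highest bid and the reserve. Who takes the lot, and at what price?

Noor pays $3,879

Bids ranked: 4,885 (Noor) > 3,879 (Gus) > 3,619 (Kira) > 3,531 (Omar) > 3,428 (Dara) > 2,365 (Uma) > …
Highest eligible bid: Noor at $4,885.
max(second-highest $3,879, reserve $2,586) = $3,879; the reserve does not bind.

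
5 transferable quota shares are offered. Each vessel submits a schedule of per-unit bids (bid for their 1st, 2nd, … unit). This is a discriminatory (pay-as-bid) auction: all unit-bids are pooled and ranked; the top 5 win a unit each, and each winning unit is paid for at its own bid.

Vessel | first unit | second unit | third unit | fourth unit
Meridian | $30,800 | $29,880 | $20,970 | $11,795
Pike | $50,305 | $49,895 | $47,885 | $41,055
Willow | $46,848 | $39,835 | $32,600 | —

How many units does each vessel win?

Pike 4, Willow 1

All unit-bids, highest first — top 5: 50,305 (Pike-1), 49,895 (Pike-2), 47,885 (Pike-3), 46,848 (Willow-1), 41,055 (Pike-4)
Next rejected bid: $39,835 (not a price — pay-as-bid).
Allocation: Pike 4, Willow 1.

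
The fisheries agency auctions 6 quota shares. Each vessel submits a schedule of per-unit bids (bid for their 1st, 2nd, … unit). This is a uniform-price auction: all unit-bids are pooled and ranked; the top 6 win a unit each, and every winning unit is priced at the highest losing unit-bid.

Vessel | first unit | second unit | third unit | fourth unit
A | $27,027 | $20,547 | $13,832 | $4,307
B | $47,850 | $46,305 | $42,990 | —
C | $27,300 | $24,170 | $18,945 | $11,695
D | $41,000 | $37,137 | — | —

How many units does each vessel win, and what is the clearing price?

B 3, C 1, D 2; clearing price $27,027

Merging the schedules and taking the best 6: 47,850 (B-1), 46,305 (B-2), 42,990 (B-3), 41,000 (D-1), 37,137 (D-2), 27,300 (C-1)
The (k+1)-th unit-bid is $27,027.
Allocation: B 3, C 1, D 2.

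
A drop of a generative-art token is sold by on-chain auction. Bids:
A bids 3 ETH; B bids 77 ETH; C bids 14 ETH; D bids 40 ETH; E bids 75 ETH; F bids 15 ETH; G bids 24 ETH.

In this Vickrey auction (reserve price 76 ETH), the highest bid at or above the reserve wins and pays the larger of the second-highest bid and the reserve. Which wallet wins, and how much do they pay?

B pays 76 ETH

Vickrey auction (reserve price 76 ETH): the highest bid at or above the reserve wins and pays the larger of the second-highest bid and the reserve.
Bids ranked: 77 (B) > 75 (E) > 40 (D) > 24 (G) > 15 (F) > 14 (C) > …
Highest eligible bid: B at 77 ETH.
Second-highest bid 75 ETH is below the reserve 76 ETH, so the reserve binds → payment 76 ETH.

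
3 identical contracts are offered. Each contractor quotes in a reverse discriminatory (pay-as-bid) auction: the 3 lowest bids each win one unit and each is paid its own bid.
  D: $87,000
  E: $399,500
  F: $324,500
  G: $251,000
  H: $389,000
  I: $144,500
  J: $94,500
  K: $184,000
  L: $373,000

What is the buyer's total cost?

Total cost: $326,000

Ordering the bids: 87,000 (D), 94,500 (J), 144,500 (I), 184,000 (K), 251,000 (G), …
The 3 lowest are D, J, I.
Total cost = 87,000 + 94,500 + 144,500 = $326,000.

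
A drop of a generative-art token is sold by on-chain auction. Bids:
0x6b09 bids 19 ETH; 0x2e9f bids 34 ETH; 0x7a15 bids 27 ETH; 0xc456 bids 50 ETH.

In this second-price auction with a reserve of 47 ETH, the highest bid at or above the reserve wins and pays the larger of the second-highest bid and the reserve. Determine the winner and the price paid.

0xc456 pays 47 ETH

Sorting bids: 50 (0xc456) > 34 (0x2e9f) > 27 (0x7a15) > 19 (0x6b09)
0xc456 has the top bid at or above the reserve (50 ETH).
max(second-highest 34 ETH, reserve 47 ETH) = 47 ETH.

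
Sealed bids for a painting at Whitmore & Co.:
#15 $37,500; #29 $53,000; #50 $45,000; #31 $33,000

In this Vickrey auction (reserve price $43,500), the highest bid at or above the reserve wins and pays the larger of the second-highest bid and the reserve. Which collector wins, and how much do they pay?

#29 pays $45,000

Sorting bids: 53,000 (#29) > 45,000 (#50) > 37,500 (#15) > 33,000 (#31)
Highest eligible bid: #29 at $53,000.
max(second-highest $45,000, reserve $43,500) = $45,000; the reserve does not bind.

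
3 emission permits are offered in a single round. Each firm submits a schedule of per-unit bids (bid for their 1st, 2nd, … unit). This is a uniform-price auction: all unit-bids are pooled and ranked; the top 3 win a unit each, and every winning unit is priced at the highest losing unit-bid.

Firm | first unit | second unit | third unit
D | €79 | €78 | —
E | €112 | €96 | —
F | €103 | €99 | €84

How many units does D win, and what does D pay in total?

D: 0 units, pays €0

Merging the schedules and taking the best 3: 112 (E-1), 103 (F-1), 99 (F-2)
Highest rejected unit-bid = €96.
D wins 0 unit(s) at €96 each.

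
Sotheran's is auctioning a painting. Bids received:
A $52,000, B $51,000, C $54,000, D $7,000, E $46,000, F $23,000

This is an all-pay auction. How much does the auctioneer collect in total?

Rule: the highest bidder wins the item, but every bidder pays their own bid.
Bids ranked: 54,000 (C) > 52,000 (A) > 51,000 (B) > 46,000 (E) > 23,000 (F) > 7,000 (D)
C wins with the top bid; all bids are sunk regardless.
Every bidder forfeits their bid regardless of winning.
Revenue = 52,000 + 51,000 + 54,000 + 7,000 + 46,000 + 23,000 = $233,000.

Total revenue: $233,000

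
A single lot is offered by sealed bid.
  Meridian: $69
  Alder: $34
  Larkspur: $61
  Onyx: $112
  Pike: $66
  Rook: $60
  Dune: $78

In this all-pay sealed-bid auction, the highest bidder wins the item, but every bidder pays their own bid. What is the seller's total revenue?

Bids in order: 112 (Onyx) > 78 (Dune) > 69 (Meridian) > 66 (Pike) > 61 (Larkspur) > 60 (Rook) > …
Every bidder forfeits their bid regardless of winning.
Revenue = 69 + 34 + 61 + 112 + 66 + 60 + 78 = $480.

Total revenue: $480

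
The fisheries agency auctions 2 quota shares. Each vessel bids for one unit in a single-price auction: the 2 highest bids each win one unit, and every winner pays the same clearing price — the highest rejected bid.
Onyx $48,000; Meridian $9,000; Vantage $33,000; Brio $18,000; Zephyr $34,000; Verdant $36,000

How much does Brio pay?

Brio pays $0

Sorting: 48,000 (Onyx), 36,000 (Verdant), 34,000 (Zephyr), 33,000 (Vantage), …
The 2 highest are Onyx, Verdant.
Clearing price = highest rejected bid = $34,000.
Brio does not win → pays $0.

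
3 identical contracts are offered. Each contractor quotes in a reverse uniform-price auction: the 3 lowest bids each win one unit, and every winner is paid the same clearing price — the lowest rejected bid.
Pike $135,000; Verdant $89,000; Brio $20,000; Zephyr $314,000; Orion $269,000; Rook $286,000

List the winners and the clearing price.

Brio, Verdant, Pike; each is paid $269,000

Ordering the bids: 20,000 (Brio), 89,000 (Verdant), 135,000 (Pike), 269,000 (Orion), 286,000 (Rook), …
Lowest 3: Brio, Verdant, Pike.
First losing bid is Orion's $269,000, which sets the uniform price.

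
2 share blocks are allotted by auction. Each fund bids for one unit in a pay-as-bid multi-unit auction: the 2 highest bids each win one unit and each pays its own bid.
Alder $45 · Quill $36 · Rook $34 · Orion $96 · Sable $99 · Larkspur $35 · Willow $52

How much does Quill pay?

Bids ranked high→low: 99 (Sable), 96 (Orion), 52 (Willow), 45 (Alder), …
Top 2: Sable, Orion.
Quill does not win → $0.

Quill pays $0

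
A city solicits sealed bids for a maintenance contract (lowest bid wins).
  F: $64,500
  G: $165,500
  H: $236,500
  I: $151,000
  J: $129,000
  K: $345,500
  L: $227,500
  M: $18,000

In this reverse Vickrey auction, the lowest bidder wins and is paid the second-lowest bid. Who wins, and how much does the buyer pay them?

M is paid $64,500

Sorting bids: 18,000 (M) < 64,500 (F) < 129,000 (J) < 151,000 (I) < 165,500 (G) < 227,500 (L) < …
Second-price: M is paid F's bid of $64,500.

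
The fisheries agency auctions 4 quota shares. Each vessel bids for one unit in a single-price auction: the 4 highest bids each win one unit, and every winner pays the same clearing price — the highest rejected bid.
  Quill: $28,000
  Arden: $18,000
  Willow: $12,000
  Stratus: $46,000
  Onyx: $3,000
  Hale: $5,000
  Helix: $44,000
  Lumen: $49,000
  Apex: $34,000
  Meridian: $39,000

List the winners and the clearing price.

Lumen, Stratus, Helix, Meridian; each pays $34,000

Bids ranked high→low: 49,000 (Lumen), 46,000 (Stratus), 44,000 (Helix), 39,000 (Meridian), 34,000 (Apex), 28,000 (Quill), …
Winners (4 units): Lumen, Stratus, Helix, Meridian.
Highest unsuccessful bid: $34,000 → clearing price.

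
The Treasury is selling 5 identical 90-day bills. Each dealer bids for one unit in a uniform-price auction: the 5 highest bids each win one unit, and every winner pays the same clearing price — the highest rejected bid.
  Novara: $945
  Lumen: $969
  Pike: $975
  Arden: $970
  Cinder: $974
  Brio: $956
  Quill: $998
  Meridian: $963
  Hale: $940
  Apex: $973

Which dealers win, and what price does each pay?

Sorting: 998 (Quill), 975 (Pike), 974 (Cinder), 973 (Apex), 970 (Arden), 969 (Lumen), 963 (Meridian), …
The 5 highest are Quill, Pike, Cinder, Apex, Arden.
Clearing price = highest rejected bid = $969.

Quill, Pike, Cinder, Apex, Arden; each pays $969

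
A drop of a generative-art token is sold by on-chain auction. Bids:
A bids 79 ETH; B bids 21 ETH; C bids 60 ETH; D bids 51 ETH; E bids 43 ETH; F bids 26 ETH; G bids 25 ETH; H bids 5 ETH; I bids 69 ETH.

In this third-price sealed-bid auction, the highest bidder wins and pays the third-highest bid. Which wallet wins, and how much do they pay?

Third-price sealed-bid auction: the highest bidder wins and pays the third-highest bid.
Sorting bids: 79 (A) > 69 (I) > 60 (C) > 51 (D) > 43 (E) > 26 (F) > …
A wins; payment is bid #3 in the ranking = 60 ETH.

A pays 60 ETH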